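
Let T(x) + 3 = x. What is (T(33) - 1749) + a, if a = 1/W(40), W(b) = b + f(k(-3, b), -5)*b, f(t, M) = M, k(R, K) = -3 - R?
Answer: -275041/160 ≈ -1719.0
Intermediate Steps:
T(x) = -3 + x
W(b) = -4*b (W(b) = b - 5*b = -4*b)
a = -1/160 (a = 1/(-4*40) = 1/(-160) = -1/160 ≈ -0.0062500)
(T(33) - 1749) + a = ((-3 + 33) - 1749) - 1/160 = (30 - 1749) - 1/160 = -1719 - 1/160 = -275041/160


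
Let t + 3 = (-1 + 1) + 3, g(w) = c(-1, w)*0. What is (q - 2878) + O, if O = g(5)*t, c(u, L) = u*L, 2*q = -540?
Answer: -3148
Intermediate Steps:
q = -270 (q = (½)*(-540) = -270)
c(u, L) = L*u
g(w) = 0 (g(w) = (w*(-1))*0 = -w*0 = 0)
t = 0 (t = -3 + ((-1 + 1) + 3) = -3 + (0 + 3) = -3 + 3 = 0)
O = 0 (O = 0*0 = 0)
(q - 2878) + O = (-270 - 2878) + 0 = -3148 + 0 = -3148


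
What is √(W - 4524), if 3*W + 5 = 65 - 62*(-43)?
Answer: I*√32538/3 ≈ 60.128*I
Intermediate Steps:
W = 2726/3 (W = -5/3 + (65 - 62*(-43))/3 = -5/3 + (65 + 2666)/3 = -5/3 + (⅓)*2731 = -5/3 + 2731/3 = 2726/3 ≈ 908.67)
√(W - 4524) = √(2726/3 - 4524) = √(-10846/3) = I*√32538/3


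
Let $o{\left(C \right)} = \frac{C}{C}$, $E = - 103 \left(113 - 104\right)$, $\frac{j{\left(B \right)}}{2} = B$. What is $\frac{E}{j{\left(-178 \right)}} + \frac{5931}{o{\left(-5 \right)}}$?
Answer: $\frac{2112363}{356} \approx 5933.6$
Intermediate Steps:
$j{\left(B \right)} = 2 B$
$E = -927$ ($E = \left(-103\right) 9 = -927$)
$o{\left(C \right)} = 1$
$\frac{E}{j{\left(-178 \right)}} + \frac{5931}{o{\left(-5 \right)}} = - \frac{927}{2 \left(-178\right)} + \frac{5931}{1} = - \frac{927}{-356} + 5931 \cdot 1 = \left(-927\right) \left(- \frac{1}{356}\right) + 5931 = \frac{927}{356} + 5931 = \frac{2112363}{356}$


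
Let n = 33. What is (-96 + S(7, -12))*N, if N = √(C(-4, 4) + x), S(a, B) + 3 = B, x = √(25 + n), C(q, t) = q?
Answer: -111*√(-4 + √58) ≈ -211.07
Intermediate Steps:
x = √58 (x = √(25 + 33) = √58 ≈ 7.6158)
S(a, B) = -3 + B
N = √(-4 + √58) ≈ 1.9015
(-96 + S(7, -12))*N = (-96 + (-3 - 12))*√(-4 + √58) = (-96 - 15)*√(-4 + √58) = -111*√(-4 + √58)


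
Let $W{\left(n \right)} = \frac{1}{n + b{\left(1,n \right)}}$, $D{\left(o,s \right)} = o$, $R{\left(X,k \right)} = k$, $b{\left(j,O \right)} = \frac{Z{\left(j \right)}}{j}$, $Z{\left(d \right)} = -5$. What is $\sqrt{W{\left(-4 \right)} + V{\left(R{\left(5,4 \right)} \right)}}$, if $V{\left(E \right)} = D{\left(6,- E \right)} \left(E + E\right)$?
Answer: $\frac{\sqrt{431}}{3} \approx 6.9202$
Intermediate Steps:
$b{\left(j,O \right)} = - \frac{5}{j}$
$W{\left(n \right)} = \frac{1}{-5 + n}$ ($W{\left(n \right)} = \frac{1}{n - \frac{5}{1}} = \frac{1}{n - 5} = \frac{1}{-5 + n}$)
$V{\left(E \right)} = 12 E$ ($V{\left(E \right)} = 6 \left(E + E\right) = 6 \cdot 2 E = 12 E$)
$\sqrt{W{\left(-4 \right)} + V{\left(R{\left(5,4 \right)} \right)}} = \sqrt{\frac{1}{-5 - 4} + 12 \cdot 4} = \sqrt{\frac{1}{-9} + 48} = \sqrt{- \frac{1}{9} + 48} = \sqrt{\frac{431}{9}} = \frac{\sqrt{431}}{3}$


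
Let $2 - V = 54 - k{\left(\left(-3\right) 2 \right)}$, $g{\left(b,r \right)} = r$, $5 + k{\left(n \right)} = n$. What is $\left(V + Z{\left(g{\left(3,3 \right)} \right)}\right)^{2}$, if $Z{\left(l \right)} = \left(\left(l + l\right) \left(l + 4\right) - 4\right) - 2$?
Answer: $729$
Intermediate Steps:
$k{\left(n \right)} = -5 + n$
$Z{\left(l \right)} = -6 + 2 l \left(4 + l\right)$ ($Z{\left(l \right)} = \left(2 l \left(4 + l\right) - 4\right) - 2 = \left(-4 + 2 l \left(4 + l\right)\right) - 2 = -6 + 2 l \left(4 + l\right)$)
$V = -63$ ($V = 2 - \left(54 - \left(-5 - 6\right)\right) = 2 - \left(54 - -11\right) = 2 - \left(54 + 11\right) = 2 - 65 = -63$)
$\left(V + Z{\left(g{\left(3,3 \right)} \right)}\right)^{2} = \left(-63 + \left(-6 + 2 \cdot 3^{2} + 8 \cdot 3\right)\right)^{2} = \left(-63 + \left(-6 + 2 \cdot 9 + 24\right)\right)^{2} = \left(-63 + \left(-6 + 18 + 24\right)\right)^{2} = \left(-63 + 36\right)^{2} = \left(-27\right)^{2} = 729$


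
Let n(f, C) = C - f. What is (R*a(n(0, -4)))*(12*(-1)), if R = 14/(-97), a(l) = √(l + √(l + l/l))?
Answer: 168*√(-4 + I*√3)/97 ≈ 0.73368 + 3.5408*I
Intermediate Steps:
a(l) = √(l + √(1 + l)) (a(l) = √(l + √(l + 1)) = √(l + √(1 + l)))
R = -14/97 (R = 14*(-1/97) = -14/97 ≈ -0.14433)
(R*a(n(0, -4)))*(12*(-1)) = (-14*√((-4 - 1*0) + √(1 + (-4 - 1*0)))/97)*(12*(-1)) = -14*√((-4 + 0) + √(1 + (-4 + 0)))/97*(-12) = -14*√(-4 + √(1 - 4))/97*(-12) = -14*√(-4 + √(-3))/97*(-12) = -14*√(-4 + I*√3)/97*(-12) = 168*√(-4 + I*√3)/97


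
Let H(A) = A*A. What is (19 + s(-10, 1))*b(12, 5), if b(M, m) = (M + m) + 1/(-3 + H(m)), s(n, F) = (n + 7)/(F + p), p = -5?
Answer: 29625/88 ≈ 336.65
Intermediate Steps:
H(A) = A**2
s(n, F) = (7 + n)/(-5 + F) (s(n, F) = (n + 7)/(F - 5) = (7 + n)/(-5 + F))
b(M, m) = M + m + 1/(-3 + m**2) (b(M, m) = (M + m) + 1/(-3 + m**2) = M + m + 1/(-3 + m**2))
(19 + s(-10, 1))*b(12, 5) = (19 + (7 - 10)/(-5 + 1))*((1 + 5**3 - 3*12 - 3*5 + 12*5**2)/(-3 + 5**2)) = (19 - 3/(-4))*((1 + 125 - 36 - 15 + 12*25)/(-3 + 25)) = (19 - 1/4*(-3))*((1 + 125 - 36 - 15 + 300)/22) = (19 + 3/4)*((1/22)*375) = (79/4)*(375/22) = 29625/88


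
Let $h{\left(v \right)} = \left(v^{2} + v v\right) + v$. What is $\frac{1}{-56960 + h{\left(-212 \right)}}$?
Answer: $\frac{1}{32716} \approx 3.0566 \cdot 10^{-5}$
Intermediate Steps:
$h{\left(v \right)} = v + 2 v^{2}$ ($h{\left(v \right)} = \left(v^{2} + v^{2}\right) + v = 2 v^{2} + v = v + 2 v^{2}$)
$\frac{1}{-56960 + h{\left(-212 \right)}} = \frac{1}{-56960 - 212 \left(1 + 2 \left(-212\right)\right)} = \frac{1}{-56960 - 212 \left(1 - 424\right)} = \frac{1}{-56960 - -89676} = \frac{1}{-56960 + 89676} = \frac{1}{32716}$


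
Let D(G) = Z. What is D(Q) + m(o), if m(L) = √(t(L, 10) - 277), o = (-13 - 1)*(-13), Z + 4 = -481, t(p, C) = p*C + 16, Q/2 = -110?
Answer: -485 + √1559 ≈ -445.52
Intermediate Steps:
Q = -220 (Q = 2*(-110) = -220)
t(p, C) = 16 + C*p (t(p, C) = C*p + 16 = 16 + C*p)
Z = -485 (Z = -4 - 481 = -485)
D(G) = -485
o = 182 (o = -14*(-13) = 182)
m(L) = √(-261 + 10*L) (m(L) = √((16 + 10*L) - 277) = √(-261 + 10*L))
D(Q) + m(o) = -485 + √(-261 + 10*182) = -485 + √(-261 + 1820) = -485 + √1559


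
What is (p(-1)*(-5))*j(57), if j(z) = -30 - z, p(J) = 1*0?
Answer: 0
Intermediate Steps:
p(J) = 0
(p(-1)*(-5))*j(57) = (0*(-5))*(-30 - 1*57) = 0*(-30 - 57) = 0*(-87) = 0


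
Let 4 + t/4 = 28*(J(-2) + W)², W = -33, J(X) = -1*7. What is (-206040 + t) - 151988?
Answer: -178844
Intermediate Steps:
J(X) = -7
t = 179184 (t = -16 + 4*(28*(-7 - 33)²) = -16 + 4*(28*(-40)²) = -16 + 4*(28*1600) = -16 + 4*44800 = -16 + 179200 = 179184)
(-206040 + t) - 151988 = (-206040 + 179184) - 151988 = -26856 - 151988 = -178844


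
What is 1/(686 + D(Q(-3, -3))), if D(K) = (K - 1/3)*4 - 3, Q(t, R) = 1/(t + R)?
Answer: 1/681 ≈ 0.0014684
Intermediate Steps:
Q(t, R) = 1/(R + t)
D(K) = -13/3 + 4*K (D(K) = (K - 1*⅓)*4 - 3 = (K - ⅓)*4 - 3 = (-⅓ + K)*4 - 3 = (-4/3 + 4*K) - 3 = -13/3 + 4*K)
1/(686 + D(Q(-3, -3))) = 1/(686 + (-13/3 + 4/(-3 - 3))) = 1/(686 + (-13/3 + 4/(-6))) = 1/(686 + (-13/3 + 4*(-⅙))) = 1/(686 + (-13/3 - ⅔)) = 1/(686 - 5) = 1/681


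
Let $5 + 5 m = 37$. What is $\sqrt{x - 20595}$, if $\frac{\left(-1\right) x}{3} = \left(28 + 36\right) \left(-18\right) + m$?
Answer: $\frac{i \sqrt{428955}}{5} \approx 130.99 i$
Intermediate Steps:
$m = \frac{32}{5}$ ($m = -1 + \frac{1}{5} \cdot 37 = -1 + \frac{37}{5} = \frac{32}{5} \approx 6.4$)
$x = \frac{17184}{5}$ ($x = - 3 \left(\left(28 + 36\right) \left(-18\right) + \frac{32}{5}\right) = - 3 \left(64 \left(-18\right) + \frac{32}{5}\right) = - 3 \left(-1152 + \frac{32}{5}\right) = \left(-3\right) \left(- \frac{5728}{5}\right) = \frac{17184}{5} \approx 3436.8$)
$\sqrt{x - 20595} = \sqrt{\frac{17184}{5} - 20595} = \sqrt{- \frac{85791}{5}} = \frac{i \sqrt{428955}}{5}$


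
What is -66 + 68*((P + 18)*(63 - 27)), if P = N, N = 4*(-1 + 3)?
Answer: 63582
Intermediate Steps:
N = 8 (N = 4*2 = 8)
P = 8
-66 + 68*((P + 18)*(63 - 27)) = -66 + 68*((8 + 18)*(63 - 27)) = -66 + 68*(26*36) = -66 + 68*936 = -66 + 63648 = 63582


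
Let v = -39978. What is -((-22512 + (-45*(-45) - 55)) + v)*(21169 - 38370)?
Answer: -1041004520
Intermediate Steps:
-((-22512 + (-45*(-45) - 55)) + v)*(21169 - 38370) = -((-22512 + (-45*(-45) - 55)) - 39978)*(21169 - 38370) = -((-22512 + (2025 - 55)) - 39978)*(-17201) = -((-22512 + 1970) - 39978)*(-17201) = -(-20542 - 39978)*(-17201) = -(-60520)*(-17201) = -1*1041004520 = -1041004520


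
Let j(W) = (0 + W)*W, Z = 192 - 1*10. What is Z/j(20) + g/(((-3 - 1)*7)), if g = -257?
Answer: 13487/1400 ≈ 9.6336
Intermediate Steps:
Z = 182 (Z = 192 - 10 = 182)
j(W) = W² (j(W) = W*W = W²)
Z/j(20) + g/(((-3 - 1)*7)) = 182/(20²) - 257*1/(7*(-3 - 1)) = 182/400 - 257/((-4*7)) = 182*(1/400) - 257/(-28) = 91/200 - 257*(-1/28) = 91/200 + 257/28 = 13487/1400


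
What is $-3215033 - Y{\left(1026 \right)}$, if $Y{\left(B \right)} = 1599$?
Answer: $-3216632$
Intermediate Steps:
$-3215033 - Y{\left(1026 \right)} = -3215033 - 1599 = -3216632$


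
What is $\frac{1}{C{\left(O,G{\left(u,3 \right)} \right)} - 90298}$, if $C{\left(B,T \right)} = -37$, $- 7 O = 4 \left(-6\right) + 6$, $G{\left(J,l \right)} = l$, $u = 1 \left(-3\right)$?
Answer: $- \frac{1}{90335} \approx -1.107 \cdot 10^{-5}$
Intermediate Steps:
$u = -3$
$O = \frac{18}{7}$ ($O = - \frac{4 \left(-6\right) + 6}{7} = - \frac{-24 + 6}{7} = \left(- \frac{1}{7}\right) \left(-18\right) = \frac{18}{7} \approx 2.5714$)
$\frac{1}{C{\left(O,G{\left(u,3 \right)} \right)} - 90298} = \frac{1}{-37 - 90298} = \frac{1}{-90335} = - \frac{1}{90335}$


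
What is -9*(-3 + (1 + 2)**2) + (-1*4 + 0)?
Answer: -58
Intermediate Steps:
-9*(-3 + (1 + 2)**2) + (-1*4 + 0) = -9*(-3 + 3**2) + (-4 + 0) = -9*(-3 + 9) - 4 = -9*6 - 4 = -54 - 4 = -58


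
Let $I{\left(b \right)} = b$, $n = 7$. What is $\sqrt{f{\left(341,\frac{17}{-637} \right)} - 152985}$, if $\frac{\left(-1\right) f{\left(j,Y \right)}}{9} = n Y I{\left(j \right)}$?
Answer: $\frac{i \sqrt{1262121042}}{91} \approx 390.4 i$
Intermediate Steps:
$f{\left(j,Y \right)} = - 63 Y j$ ($f{\left(j,Y \right)} = - 9 \cdot 7 Y j = - 63 Y j$)
$\sqrt{f{\left(341,\frac{17}{-637} \right)} - 152985} = \sqrt{\left(-63\right) \frac{17}{-637} \cdot 341 - 152985} = \sqrt{\left(-63\right) 17 \left(- \frac{1}{637}\right) 341 - 152985} = \sqrt{\left(-63\right) \left(- \frac{17}{637}\right) 341 - 152985} = \sqrt{\frac{52173}{91} - 152985} = \sqrt{- \frac{13869462}{91}} = \frac{i \sqrt{1262121042}}{91}$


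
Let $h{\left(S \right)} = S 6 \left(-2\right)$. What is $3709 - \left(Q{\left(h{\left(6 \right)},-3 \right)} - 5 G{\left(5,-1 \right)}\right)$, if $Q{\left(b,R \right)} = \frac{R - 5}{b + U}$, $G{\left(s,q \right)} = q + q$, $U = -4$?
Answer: $\frac{70279}{19} \approx 3698.9$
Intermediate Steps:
$h{\left(S \right)} = - 12 S$ ($h{\left(S \right)} = 6 S \left(-2\right) = - 12 S$)
$G{\left(s,q \right)} = 2 q$
$Q{\left(b,R \right)} = \frac{-5 + R}{-4 + b}$ ($Q{\left(b,R \right)} = \frac{R - 5}{b - 4} = \frac{-5 + R}{-4 + b}$)
$3709 - \left(Q{\left(h{\left(6 \right)},-3 \right)} - 5 G{\left(5,-1 \right)}\right) = 3709 - \left(\frac{-5 - 3}{-4 - 72} - 5 \cdot 2 \left(-1\right)\right) = 3709 - \left(\frac{1}{-4 - 72} \left(-8\right) - -10\right) = 3709 - \left(\frac{1}{-76} \left(-8\right) + 10\right) = 3709 - \left(\left(- \frac{1}{76}\right) \left(-8\right) + 10\right) = 3709 - \left(\frac{2}{19} + 10\right) = 3709 - \frac{192}{19} = \frac{70279}{19}$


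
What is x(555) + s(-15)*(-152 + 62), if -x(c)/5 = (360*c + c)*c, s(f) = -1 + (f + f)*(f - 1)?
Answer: -556028235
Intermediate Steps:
s(f) = -1 + 2*f*(-1 + f) (s(f) = -1 + (2*f)*(-1 + f) = -1 + 2*f*(-1 + f))
x(c) = -1805*c² (x(c) = -5*(360*c + c)*c = -5*361*c*c = -1805*c²)
x(555) + s(-15)*(-152 + 62) = -1805*555² + (-1 - 2*(-15) + 2*(-15)²)*(-152 + 62) = -1805*308025 + (-1 + 30 + 2*225)*(-90) = -555985125 + (-1 + 30 + 450)*(-90) = -555985125 + 479*(-90) = -555985125 - 43110 = -556028235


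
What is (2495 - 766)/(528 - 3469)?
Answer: -1729/2941 ≈ -0.58790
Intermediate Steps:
(2495 - 766)/(528 - 3469) = 1729/(-2941) = 1729*(-1/2941) = -1729/2941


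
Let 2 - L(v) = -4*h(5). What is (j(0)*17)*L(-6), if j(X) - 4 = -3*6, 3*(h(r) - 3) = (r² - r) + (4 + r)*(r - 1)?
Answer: -63308/3 ≈ -21103.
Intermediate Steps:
h(r) = 3 - r/3 + r²/3 + (-1 + r)*(4 + r)/3 (h(r) = 3 + ((r² - r) + (4 + r)*(r - 1))/3 = 3 + ((r² - r) + (4 + r)*(-1 + r))/3 = 3 + ((r² - r) + (-1 + r)*(4 + r))/3 = 3 + (r² - r + (-1 + r)*(4 + r))/3 = 3 + (-r/3 + r²/3 + (-1 + r)*(4 + r)/3) = 3 - r/3 + r²/3 + (-1 + r)*(4 + r)/3)
j(X) = -14 (j(X) = 4 - 3*6 = 4 - 18 = -14)
L(v) = 266/3 (L(v) = 2 - (-4)*(5/3 + (⅔)*5 + (⅔)*5²) = 2 - (-4)*(5/3 + 10/3 + (⅔)*25) = 2 - (-4)*(5/3 + 10/3 + 50/3) = 2 - (-4)*65/3 = 2 - 1*(-260/3) = 2 + 260/3 = 266/3)
(j(0)*17)*L(-6) = -14*17*(266/3) = -238*266/3 = -63308/3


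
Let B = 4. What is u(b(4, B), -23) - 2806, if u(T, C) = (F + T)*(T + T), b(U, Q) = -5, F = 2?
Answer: -2776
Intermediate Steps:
u(T, C) = 2*T*(2 + T) (u(T, C) = (2 + T)*(T + T) = (2 + T)*(2*T) = 2*T*(2 + T))
u(b(4, B), -23) - 2806 = 2*(-5)*(2 - 5) - 2806 = 2*(-5)*(-3) - 2806 = 30 - 2806 = -2776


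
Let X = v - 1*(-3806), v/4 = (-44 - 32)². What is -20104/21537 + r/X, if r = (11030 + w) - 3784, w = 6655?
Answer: -26845867/64395630 ≈ -0.41689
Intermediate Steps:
v = 23104 (v = 4*(-44 - 32)² = 4*(-76)² = 4*5776 = 23104)
r = 13901 (r = (11030 + 6655) - 3784 = 17685 - 3784 = 13901)
X = 26910 (X = 23104 - 1*(-3806) = 23104 + 3806 = 26910)
-20104/21537 + r/X = -20104/21537 + 13901/26910 = -26845867/64395630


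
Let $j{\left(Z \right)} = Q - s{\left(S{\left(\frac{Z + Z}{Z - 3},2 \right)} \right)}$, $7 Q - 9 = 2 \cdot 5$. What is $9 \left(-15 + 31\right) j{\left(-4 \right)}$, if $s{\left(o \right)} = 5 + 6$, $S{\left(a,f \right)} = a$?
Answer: $- \frac{8352}{7} \approx -1193.1$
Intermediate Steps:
$s{\left(o \right)} = 11$
$Q = \frac{19}{7}$ ($Q = \frac{9}{7} + \frac{2 \cdot 5}{7} = \frac{9}{7} + \frac{1}{7} \cdot 10 = \frac{9}{7} + \frac{10}{7} = \frac{19}{7} \approx 2.7143$)
$j{\left(Z \right)} = - \frac{58}{7}$ ($j{\left(Z \right)} = \frac{19}{7} - 11 = - \frac{58}{7}$)
$9 \left(-15 + 31\right) j{\left(-4 \right)} = 9 \left(-15 + 31\right) \left(- \frac{58}{7}\right) = 9 \cdot 16 \left(- \frac{58}{7}\right) = 144 \left(- \frac{58}{7}\right) = - \frac{8352}{7}$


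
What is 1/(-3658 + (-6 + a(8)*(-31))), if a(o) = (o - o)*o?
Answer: -1/3664 ≈ -0.00027293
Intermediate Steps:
a(o) = 0 (a(o) = 0*o = 0)
1/(-3658 + (-6 + a(8)*(-31))) = 1/(-3658 + (-6 + 0*(-31))) = 1/(-3658 + (-6 + 0)) = 1/(-3658 - 6) = 1/(-3664) = -1/3664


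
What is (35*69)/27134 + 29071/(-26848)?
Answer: -361987297/364246816 ≈ -0.99380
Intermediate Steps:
(35*69)/27134 + 29071/(-26848) = 2415*(1/27134) + 29071*(-1/26848) = 2415/27134 - 29071/26848 = -361987297/364246816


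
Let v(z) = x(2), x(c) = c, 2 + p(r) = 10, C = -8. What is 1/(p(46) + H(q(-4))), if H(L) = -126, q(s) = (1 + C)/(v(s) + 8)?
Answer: -1/118 ≈ -0.0084746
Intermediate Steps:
p(r) = 8 (p(r) = -2 + 10 = 8)
v(z) = 2
q(s) = -7/10 (q(s) = (1 - 8)/(2 + 8) = -7/10)
1/(p(46) + H(q(-4))) = 1/(8 - 126) = 1/(-118) = -1/118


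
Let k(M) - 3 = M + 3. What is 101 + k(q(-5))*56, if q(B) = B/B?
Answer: 493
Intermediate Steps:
q(B) = 1
k(M) = 6 + M (k(M) = 3 + (M + 3) = 3 + (3 + M) = 6 + M)
101 + k(q(-5))*56 = 101 + (6 + 1)*56 = 101 + 7*56 = 101 + 392 = 493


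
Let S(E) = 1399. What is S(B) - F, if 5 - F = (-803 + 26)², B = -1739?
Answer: 605123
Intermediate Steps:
F = -603724 (F = 5 - (-803 + 26)² = 5 - 1*(-777)² = 5 - 1*603729 = 5 - 603729 = -603724)
S(B) - F = 1399 - 1*(-603724) = 1399 + 603724 = 605123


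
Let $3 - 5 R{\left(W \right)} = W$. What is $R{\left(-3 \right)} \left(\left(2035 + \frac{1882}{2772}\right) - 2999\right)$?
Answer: $- \frac{1335163}{1155} \approx -1156.0$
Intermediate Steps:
$R{\left(W \right)} = \frac{3}{5} - \frac{W}{5}$
$R{\left(-3 \right)} \left(\left(2035 + \frac{1882}{2772}\right) - 2999\right) = \left(\frac{3}{5} - - \frac{3}{5}\right) \left(\left(2035 + \frac{1882}{2772}\right) - 2999\right) = \left(\frac{3}{5} + \frac{3}{5}\right) \left(\left(2035 + 1882 \cdot \frac{1}{2772}\right) - 2999\right) = \frac{6 \left(\left(2035 + \frac{941}{1386}\right) - 2999\right)}{5} = \frac{6 \left(\frac{2821451}{1386} - 2999\right)}{5} = \frac{6}{5} \left(- \frac{1335163}{1386}\right) = - \frac{1335163}{1155}$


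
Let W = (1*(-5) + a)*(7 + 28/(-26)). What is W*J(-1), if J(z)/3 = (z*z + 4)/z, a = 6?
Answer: -1155/13 ≈ -88.846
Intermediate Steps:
J(z) = 3*(4 + z²)/z (J(z) = 3*((z*z + 4)/z) = 3*((z² + 4)/z) = 3*((4 + z²)/z) = 3*(4 + z²)/z)
W = 77/13 (W = (1*(-5) + 6)*(7 + 28/(-26)) = (-5 + 6)*(7 + 28*(-1/26)) = 1*(7 - 14/13) = 1*(77/13) = 77/13 ≈ 5.9231)
W*J(-1) = 77*(3*(-1) + 12/(-1))/13 = 77*(-3 + 12*(-1))/13 = 77*(-3 - 12)/13 = (77/13)*(-15) = -1155/13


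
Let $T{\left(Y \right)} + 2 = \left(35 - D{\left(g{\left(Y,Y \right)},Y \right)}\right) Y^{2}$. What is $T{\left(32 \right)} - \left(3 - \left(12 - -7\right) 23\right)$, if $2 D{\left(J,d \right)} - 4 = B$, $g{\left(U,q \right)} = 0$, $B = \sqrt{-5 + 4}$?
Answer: $34224 - 512 i \approx 34224.0 - 512.0 i$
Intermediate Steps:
$B = i$ ($B = \sqrt{-1} = i \approx 1.0 i$)
$D{\left(J,d \right)} = 2 + \frac{i}{2}$
$T{\left(Y \right)} = -2 + Y^{2} \left(33 - \frac{i}{2}\right)$ ($T{\left(Y \right)} = -2 + \left(35 - \left(2 + \frac{i}{2}\right)\right) Y^{2} = -2 + \left(33 - \frac{i}{2}\right) Y^{2} = -2 + Y^{2} \left(33 - \frac{i}{2}\right)$)
$T{\left(32 \right)} - \left(3 - \left(12 - -7\right) 23\right) = \left(-2 + \frac{32^{2} \left(66 - i\right)}{2}\right) - \left(3 - \left(12 - -7\right) 23\right) = \left(-2 + \frac{1}{2} \cdot 1024 \left(66 - i\right)\right) - \left(3 - \left(12 + 7\right) 23\right) = \left(-2 + \left(33792 - 512 i\right)\right) + \left(-3 + 19 \cdot 23\right) = \left(33790 - 512 i\right) + \left(-3 + 437\right) = \left(33790 - 512 i\right) + 434 = 34224 - 512 i$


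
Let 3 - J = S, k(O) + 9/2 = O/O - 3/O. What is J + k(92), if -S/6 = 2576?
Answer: 1421903/92 ≈ 15455.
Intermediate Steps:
k(O) = -7/2 - 3/O (k(O) = -9/2 + (O/O - 3/O) = -9/2 + (1 - 3/O) = -7/2 - 3/O)
S = -15456 (S = -6*2576 = -15456)
J = 15459 (J = 3 - 1*(-15456) = 3 + 15456 = 15459)
J + k(92) = 15459 + (-7/2 - 3/92) = 15459 - 325/92 = 1421903/92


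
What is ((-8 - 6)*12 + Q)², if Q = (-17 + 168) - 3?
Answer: 400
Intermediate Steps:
Q = 148 (Q = 151 - 3 = 148)
((-8 - 6)*12 + Q)² = ((-8 - 6)*12 + 148)² = (-14*12 + 148)² = (-168 + 148)² = (-20)² = 400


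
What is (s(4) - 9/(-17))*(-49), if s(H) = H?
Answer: -3773/17 ≈ -221.94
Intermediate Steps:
(s(4) - 9/(-17))*(-49) = (4 - 9/(-17))*(-49) = (4 - 9*(-1/17))*(-49) = (4 + 9/17)*(-49) = (77/17)*(-49) = -3773/17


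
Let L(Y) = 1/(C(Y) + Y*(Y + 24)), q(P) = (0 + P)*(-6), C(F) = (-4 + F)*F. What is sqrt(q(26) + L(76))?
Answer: I*sqrt(1666051727)/3268 ≈ 12.49*I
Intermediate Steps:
C(F) = F*(-4 + F)
q(P) = -6*P (q(P) = P*(-6) = -6*P)
L(Y) = 1/(Y*(-4 + Y) + Y*(24 + Y)) (L(Y) = 1/(Y*(-4 + Y) + Y*(Y + 24)) = 1/(Y*(-4 + Y) + Y*(24 + Y)))
sqrt(q(26) + L(76)) = sqrt(-6*26 + (1/2)/(76*(10 + 76))) = sqrt(-156 + (1/2)*(1/76)/86) = sqrt(-156 + (1/2)*(1/76)*(1/86)) = sqrt(-156 + 1/13072) = sqrt(-2039231/13072) = I*sqrt(1666051727)/3268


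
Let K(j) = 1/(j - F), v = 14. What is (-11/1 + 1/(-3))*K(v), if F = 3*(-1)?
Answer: -2/3 ≈ -0.66667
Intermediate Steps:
F = -3
K(j) = 1/(3 + j) (K(j) = 1/(j - 1*(-3)) = 1/(j + 3) = 1/(3 + j))
(-11/1 + 1/(-3))*K(v) = (-11/1 + 1/(-3))/(3 + 14) = (-11*1 + 1*(-1/3))/17 = (-11 - 1/3)*(1/17) = -34/3*1/17 = -2/3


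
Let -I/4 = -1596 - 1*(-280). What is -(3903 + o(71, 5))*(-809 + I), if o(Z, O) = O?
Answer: -17410140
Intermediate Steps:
I = 5264 (I = -4*(-1596 - 1*(-280)) = -4*(-1596 + 280) = -4*(-1316) = 5264)
-(3903 + o(71, 5))*(-809 + I) = -(3903 + 5)*(-809 + 5264) = -3908*4455 = -1*17410140 = -17410140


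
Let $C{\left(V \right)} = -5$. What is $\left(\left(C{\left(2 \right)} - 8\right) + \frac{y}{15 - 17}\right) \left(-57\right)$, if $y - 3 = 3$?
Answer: $912$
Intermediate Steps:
$y = 6$ ($y = 3 + 3 = 6$)
$\left(\left(C{\left(2 \right)} - 8\right) + \frac{y}{15 - 17}\right) \left(-57\right) = \left(\left(-5 - 8\right) + \frac{1}{15 - 17} \cdot 6\right) \left(-57\right) = \left(-13 + \frac{1}{-2} \cdot 6\right) \left(-57\right) = \left(-13 - 3\right) \left(-57\right) = \left(-16\right) \left(-57\right) = 912$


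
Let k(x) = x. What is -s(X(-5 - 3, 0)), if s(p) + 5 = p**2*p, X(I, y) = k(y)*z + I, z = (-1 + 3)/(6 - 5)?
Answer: 517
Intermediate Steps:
z = 2 (z = 2/1 = 2*1 = 2)
X(I, y) = I + 2*y (X(I, y) = y*2 + I = 2*y + I = I + 2*y)
s(p) = -5 + p**3 (s(p) = -5 + p**2*p = -5 + p**3)
-s(X(-5 - 3, 0)) = -(-5 + ((-5 - 3) + 2*0)**3) = -(-5 + (-8 + 0)**3) = -(-5 + (-8)**3) = -(-5 - 512) = -1*(-517) = 517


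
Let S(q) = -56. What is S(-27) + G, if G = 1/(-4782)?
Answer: -267793/4782 ≈ -56.000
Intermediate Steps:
G = -1/4782 ≈ -0.00020912
S(-27) + G = -56 - 1/4782 = -267793/4782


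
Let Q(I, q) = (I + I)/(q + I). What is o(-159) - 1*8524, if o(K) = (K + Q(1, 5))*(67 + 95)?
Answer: -34228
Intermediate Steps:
Q(I, q) = 2*I/(I + q) (Q(I, q) = (2*I)/(I + q) = 2*I/(I + q))
o(K) = 54 + 162*K (o(K) = (K + 2*1/(1 + 5))*(67 + 95) = (K + 2*1/6)*162 = (K + 2*1*(⅙))*162 = (K + ⅓)*162 = (⅓ + K)*162 = 54 + 162*K)
o(-159) - 1*8524 = (54 + 162*(-159)) - 1*8524 = (54 - 25758) - 8524 = -25704 - 8524 = -34228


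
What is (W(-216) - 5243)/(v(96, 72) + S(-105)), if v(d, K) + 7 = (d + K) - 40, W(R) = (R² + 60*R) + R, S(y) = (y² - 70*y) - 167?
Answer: 28237/18329 ≈ 1.5406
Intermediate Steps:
S(y) = -167 + y² - 70*y
W(R) = R² + 61*R
v(d, K) = -47 + K + d (v(d, K) = -7 + ((d + K) - 40) = -7 + ((K + d) - 40) = -7 + (-40 + K + d) = -47 + K + d)
(W(-216) - 5243)/(v(96, 72) + S(-105)) = (-216*(61 - 216) - 5243)/((-47 + 72 + 96) + (-167 + (-105)² - 70*(-105))) = (-216*(-155) - 5243)/(121 + (-167 + 11025 + 7350)) = (33480 - 5243)/(121 + 18208) = 28237/18329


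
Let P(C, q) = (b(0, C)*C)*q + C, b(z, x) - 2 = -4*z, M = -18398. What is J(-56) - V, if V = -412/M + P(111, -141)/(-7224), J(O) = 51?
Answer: 1033572741/22151192 ≈ 46.660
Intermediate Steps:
b(z, x) = 2 - 4*z
P(C, q) = C + 2*C*q (P(C, q) = ((2 - 4*0)*C)*q + C = ((2 + 0)*C)*q + C = (2*C)*q + C = 2*C*q + C = C + 2*C*q)
V = 96138051/22151192 (V = -412/(-18398) + (111*(1 + 2*(-141)))/(-7224) = -412*(-1/18398) + (111*(1 - 282))*(-1/7224) = 206/9199 + (111*(-281))*(-1/7224) = 206/9199 - 31191*(-1/7224) = 206/9199 + 10397/2408 = 96138051/22151192 ≈ 4.3401)
J(-56) - V = 51 - 1*96138051/22151192 = 51 - 96138051/22151192 = 1033572741/22151192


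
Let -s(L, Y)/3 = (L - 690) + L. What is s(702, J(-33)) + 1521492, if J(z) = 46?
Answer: 1519350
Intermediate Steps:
s(L, Y) = 2070 - 6*L (s(L, Y) = -3*((L - 690) + L) = -3*((-690 + L) + L) = -3*(-690 + 2*L) = 2070 - 6*L)
s(702, J(-33)) + 1521492 = (2070 - 6*702) + 1521492 = (2070 - 4212) + 1521492 = -2142 + 1521492 = 1519350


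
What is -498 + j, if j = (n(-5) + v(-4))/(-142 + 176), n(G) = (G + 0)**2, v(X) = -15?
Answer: -8461/17 ≈ -497.71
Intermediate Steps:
n(G) = G**2
j = 5/17 (j = ((-5)**2 - 15)/(-142 + 176) = (25 - 15)/34 = 10*(1/34) = 5/17 ≈ 0.29412)
-498 + j = -498 + 5/17 = -8461/17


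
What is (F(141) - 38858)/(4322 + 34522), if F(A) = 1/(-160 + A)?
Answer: -246101/246012 ≈ -1.0004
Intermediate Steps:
(F(141) - 38858)/(4322 + 34522) = (1/(-160 + 141) - 38858)/(4322 + 34522) = (1/(-19) - 38858)/38844 = (-1/19 - 38858)*(1/38844) = -738303/19*1/38844 = -246101/246012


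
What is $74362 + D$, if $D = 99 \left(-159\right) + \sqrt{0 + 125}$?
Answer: $58621 + 5 \sqrt{5} \approx 58632.0$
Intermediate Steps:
$D = -15741 + 5 \sqrt{5}$ ($D = -15741 + \sqrt{125} = -15741 + 5 \sqrt{5} \approx -15730.0$)
$74362 + D = 74362 - \left(15741 - 5 \sqrt{5}\right) = 58621 + 5 \sqrt{5}$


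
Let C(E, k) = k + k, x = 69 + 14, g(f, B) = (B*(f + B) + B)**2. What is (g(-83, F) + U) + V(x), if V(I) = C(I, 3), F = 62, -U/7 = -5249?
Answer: 1574349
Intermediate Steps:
U = 36743 (U = -7*(-5249) = 36743)
g(f, B) = (B + B*(B + f))**2 (g(f, B) = (B*(B + f) + B)**2 = (B + B*(B + f))**2)
x = 83
C(E, k) = 2*k
V(I) = 6 (V(I) = 2*3 = 6)
(g(-83, F) + U) + V(x) = (62**2*(1 + 62 - 83)**2 + 36743) + 6 = (3844*(-20)**2 + 36743) + 6 = (3844*400 + 36743) + 6 = (1537600 + 36743) + 6 = 1574343 + 6 = 1574349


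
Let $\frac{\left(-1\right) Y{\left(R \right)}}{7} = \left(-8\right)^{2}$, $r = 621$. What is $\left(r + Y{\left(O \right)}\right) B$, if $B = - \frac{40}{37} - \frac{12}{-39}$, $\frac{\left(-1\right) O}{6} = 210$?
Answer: $- \frac{64356}{481} \approx -133.8$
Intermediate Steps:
$O = -1260$ ($O = \left(-6\right) 210 = -1260$)
$B = - \frac{372}{481}$ ($B = \left(-40\right) \frac{1}{37} - - \frac{4}{13} = - \frac{40}{37} + \frac{4}{13} = - \frac{372}{481} \approx -0.77339$)
$Y{\left(R \right)} = -448$ ($Y{\left(R \right)} = - 7 \left(-8\right)^{2} = \left(-7\right) 64 = -448$)
$\left(r + Y{\left(O \right)}\right) B = \left(621 - 448\right) \left(- \frac{372}{481}\right) = 173 \left(- \frac{372}{481}\right) = - \frac{64356}{481}$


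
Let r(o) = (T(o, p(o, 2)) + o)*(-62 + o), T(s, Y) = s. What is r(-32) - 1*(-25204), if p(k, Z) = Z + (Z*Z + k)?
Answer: 31220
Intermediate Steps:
p(k, Z) = Z + k + Z² (p(k, Z) = Z + (Z² + k) = Z + (k + Z²) = Z + k + Z²)
r(o) = 2*o*(-62 + o) (r(o) = (o + o)*(-62 + o) = (2*o)*(-62 + o) = 2*o*(-62 + o))
r(-32) - 1*(-25204) = 2*(-32)*(-62 - 32) - 1*(-25204) = 2*(-32)*(-94) + 25204 = 6016 + 25204 = 31220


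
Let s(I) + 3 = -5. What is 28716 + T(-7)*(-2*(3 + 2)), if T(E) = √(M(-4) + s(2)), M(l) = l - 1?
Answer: 28716 - 10*I*√13 ≈ 28716.0 - 36.056*I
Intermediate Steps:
s(I) = -8 (s(I) = -3 - 5 = -8)
M(l) = -1 + l
T(E) = I*√13 (T(E) = √((-1 - 4) - 8) = √(-5 - 8) = √(-13) = I*√13)
28716 + T(-7)*(-2*(3 + 2)) = 28716 + (I*√13)*(-2*(3 + 2)) = 28716 + (I*√13)*(-2*5) = 28716 + (I*√13)*(-10) = 28716 - 10*I*√13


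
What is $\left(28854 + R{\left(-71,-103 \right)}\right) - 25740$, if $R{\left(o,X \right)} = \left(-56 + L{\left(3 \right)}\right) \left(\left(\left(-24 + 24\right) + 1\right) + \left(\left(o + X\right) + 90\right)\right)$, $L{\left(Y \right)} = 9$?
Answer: $7015$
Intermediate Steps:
$R{\left(o,X \right)} = -4277 - 47 X - 47 o$ ($R{\left(o,X \right)} = \left(-56 + 9\right) \left(\left(\left(-24 + 24\right) + 1\right) + \left(\left(o + X\right) + 90\right)\right) = - 47 \left(\left(0 + 1\right) + \left(\left(X + o\right) + 90\right)\right) = - 47 \left(1 + \left(90 + X + o\right)\right) = - 47 \left(91 + X + o\right) = -4277 - 47 X - 47 o$)
$\left(28854 + R{\left(-71,-103 \right)}\right) - 25740 = \left(28854 - -3901\right) - 25740 = \left(28854 + \left(-4277 + 4841 + 3337\right)\right) - 25740 = \left(28854 + 3901\right) - 25740 = 32755 - 25740 = 7015$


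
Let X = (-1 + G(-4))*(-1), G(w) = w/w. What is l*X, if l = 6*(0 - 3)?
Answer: 0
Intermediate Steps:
G(w) = 1
l = -18 (l = 6*(-3) = -18)
X = 0 (X = (-1 + 1)*(-1) = 0*(-1) = 0)
l*X = -18*0 = 0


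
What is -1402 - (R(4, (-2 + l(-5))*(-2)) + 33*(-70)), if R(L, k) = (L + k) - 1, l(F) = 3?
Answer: 907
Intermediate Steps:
R(L, k) = -1 + L + k
-1402 - (R(4, (-2 + l(-5))*(-2)) + 33*(-70)) = -1402 - ((-1 + 4 + (-2 + 3)*(-2)) + 33*(-70)) = -1402 - ((-1 + 4 + 1*(-2)) - 2310) = -1402 - ((-1 + 4 - 2) - 2310) = -1402 - (1 - 2310) = -1402 - 1*(-2309) = -1402 + 2309 = 907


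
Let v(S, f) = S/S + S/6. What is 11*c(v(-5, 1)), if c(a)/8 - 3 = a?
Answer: 836/3 ≈ 278.67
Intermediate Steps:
v(S, f) = 1 + S/6 (v(S, f) = 1 + S*(1/6) = 1 + S/6)
c(a) = 24 + 8*a
11*c(v(-5, 1)) = 11*(24 + 8*(1 + (1/6)*(-5))) = 11*(24 + 8*(1 - 5/6)) = 11*(24 + 8*(1/6)) = 11*(24 + 4/3) = 11*(76/3) = 836/3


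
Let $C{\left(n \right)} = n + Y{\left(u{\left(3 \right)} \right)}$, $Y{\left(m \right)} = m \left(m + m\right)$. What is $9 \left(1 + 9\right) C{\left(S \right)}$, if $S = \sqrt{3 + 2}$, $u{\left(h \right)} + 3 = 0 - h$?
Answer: $6480 + 90 \sqrt{5} \approx 6681.3$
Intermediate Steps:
$u{\left(h \right)} = -3 - h$ ($u{\left(h \right)} = -3 + \left(0 - h\right) = -3 - h$)
$Y{\left(m \right)} = 2 m^{2}$ ($Y{\left(m \right)} = m 2 m = 2 m^{2}$)
$S = \sqrt{5} \approx 2.2361$
$C{\left(n \right)} = 72 + n$ ($C{\left(n \right)} = n + 2 \left(-3 - 3\right)^{2} = n + 2 \left(-6\right)^{2} = n + 2 \cdot 36 = n + 72 = 72 + n$)
$9 \left(1 + 9\right) C{\left(S \right)} = 9 \left(1 + 9\right) \left(72 + \sqrt{5}\right) = 9 \cdot 10 \left(72 + \sqrt{5}\right) = 90 \left(72 + \sqrt{5}\right) = 6480 + 90 \sqrt{5}$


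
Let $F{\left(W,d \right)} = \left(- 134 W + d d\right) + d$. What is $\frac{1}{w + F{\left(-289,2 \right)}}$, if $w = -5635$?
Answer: $\frac{1}{33097} \approx 3.0214 \cdot 10^{-5}$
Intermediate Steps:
$F{\left(W,d \right)} = d + d^{2} - 134 W$ ($F{\left(W,d \right)} = \left(- 134 W + d^{2}\right) + d = \left(d^{2} - 134 W\right) + d = d + d^{2} - 134 W$)
$\frac{1}{w + F{\left(-289,2 \right)}} = \frac{1}{-5635 + \left(2 + 2^{2} - -38726\right)} = \frac{1}{-5635 + \left(2 + 4 + 38726\right)} = \frac{1}{-5635 + 38732} = \frac{1}{33097}$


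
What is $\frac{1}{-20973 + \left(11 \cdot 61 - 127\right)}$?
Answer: $- \frac{1}{20429} \approx -4.895 \cdot 10^{-5}$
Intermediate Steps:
$\frac{1}{-20973 + \left(11 \cdot 61 - 127\right)} = \frac{1}{-20973 + \left(671 - 127\right)} = \frac{1}{-20973 + 544} = \frac{1}{-20429} = - \frac{1}{20429}$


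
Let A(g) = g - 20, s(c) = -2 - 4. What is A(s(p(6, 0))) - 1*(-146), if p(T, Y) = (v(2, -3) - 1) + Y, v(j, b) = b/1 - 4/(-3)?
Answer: 120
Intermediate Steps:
v(j, b) = 4/3 + b (v(j, b) = b*1 - 4*(-⅓) = b + 4/3 = 4/3 + b)
p(T, Y) = -8/3 + Y (p(T, Y) = ((4/3 - 3) - 1) + Y = (-5/3 - 1) + Y = -8/3 + Y)
s(c) = -6
A(g) = -20 + g
A(s(p(6, 0))) - 1*(-146) = (-20 - 6) - 1*(-146) = -26 + 146 = 120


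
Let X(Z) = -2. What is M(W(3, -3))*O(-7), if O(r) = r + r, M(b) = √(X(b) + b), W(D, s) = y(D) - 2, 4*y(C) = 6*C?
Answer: -7*√2 ≈ -9.8995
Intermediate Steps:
y(C) = 3*C/2 (y(C) = (6*C)/4 = 3*C/2)
W(D, s) = -2 + 3*D/2 (W(D, s) = 3*D/2 - 2 = -2 + 3*D/2)
M(b) = √(-2 + b)
O(r) = 2*r
M(W(3, -3))*O(-7) = √(-2 + (-2 + (3/2)*3))*(2*(-7)) = √(-2 + (-2 + 9/2))*(-14) = √(-2 + 5/2)*(-14) = √(½)*(-14) = (√2/2)*(-14) = -7*√2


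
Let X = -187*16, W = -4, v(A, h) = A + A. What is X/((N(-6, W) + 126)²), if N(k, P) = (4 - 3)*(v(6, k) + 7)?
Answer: -2992/21025 ≈ -0.14231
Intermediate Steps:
v(A, h) = 2*A
X = -2992
N(k, P) = 19 (N(k, P) = (4 - 3)*(2*6 + 7) = 1*(12 + 7) = 1*19 = 19)
X/((N(-6, W) + 126)²) = -2992/(19 + 126)² = -2992/(145²) = -2992/21025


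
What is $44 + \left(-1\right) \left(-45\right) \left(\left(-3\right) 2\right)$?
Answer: $-226$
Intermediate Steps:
$44 + \left(-1\right) \left(-45\right) \left(\left(-3\right) 2\right) = 44 + 45 \left(-6\right) = 44 - 270 = -226$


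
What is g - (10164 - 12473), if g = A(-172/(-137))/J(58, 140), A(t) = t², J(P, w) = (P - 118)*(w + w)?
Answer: 45504500201/19707450 ≈ 2309.0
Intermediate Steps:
J(P, w) = 2*w*(-118 + P) (J(P, w) = (-118 + P)*(2*w) = 2*w*(-118 + P))
g = -1849/19707450 (g = (-172/(-137))²/((2*140*(-118 + 58))) = (-172*(-1/137))²/((2*140*(-60))) = (172/137)²/(-16800) = (29584/18769)*(-1/16800) = -1849/19707450 ≈ -9.3822e-5)
g - (10164 - 12473) = -1849/19707450 - (10164 - 12473) = -1849/19707450 - 1*(-2309) = -1849/19707450 + 2309 = 45504500201/19707450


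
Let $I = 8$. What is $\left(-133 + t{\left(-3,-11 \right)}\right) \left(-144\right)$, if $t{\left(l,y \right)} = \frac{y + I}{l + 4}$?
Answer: $19584$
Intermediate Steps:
$t{\left(l,y \right)} = \frac{8 + y}{4 + l}$ ($t{\left(l,y \right)} = \frac{y + 8}{l + 4} = \frac{8 + y}{4 + l}$)
$\left(-133 + t{\left(-3,-11 \right)}\right) \left(-144\right) = \left(-133 + \frac{8 - 11}{4 - 3}\right) \left(-144\right) = \left(-133 + 1^{-1} \left(-3\right)\right) \left(-144\right) = \left(-133 + 1 \left(-3\right)\right) \left(-144\right) = \left(-133 - 3\right) \left(-144\right) = \left(-136\right) \left(-144\right) = 19584$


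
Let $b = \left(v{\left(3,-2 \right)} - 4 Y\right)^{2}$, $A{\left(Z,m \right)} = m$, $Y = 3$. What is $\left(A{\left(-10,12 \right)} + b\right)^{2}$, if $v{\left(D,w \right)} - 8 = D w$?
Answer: $12544$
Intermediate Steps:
$v{\left(D,w \right)} = 8 + D w$
$b = 100$ ($b = \left(\left(8 + 3 \left(-2\right)\right) - 12\right)^{2} = \left(\left(8 - 6\right) - 12\right)^{2} = \left(2 - 12\right)^{2} = \left(-10\right)^{2} = 100$)
$\left(A{\left(-10,12 \right)} + b\right)^{2} = \left(12 + 100\right)^{2} = 112^{2} = 12544$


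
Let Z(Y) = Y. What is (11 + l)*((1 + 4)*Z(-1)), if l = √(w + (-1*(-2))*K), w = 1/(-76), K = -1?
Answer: -55 - 15*I*√323/38 ≈ -55.0 - 7.0943*I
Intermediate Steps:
w = -1/76 ≈ -0.013158
l = 3*I*√323/38 (l = √(-1/76 - 1*(-2)*(-1)) = √(-1/76 + 2*(-1)) = √(-1/76 - 2) = √(-153/76) = 3*I*√323/38 ≈ 1.4189*I)
(11 + l)*((1 + 4)*Z(-1)) = (11 + 3*I*√323/38)*((1 + 4)*(-1)) = (11 + 3*I*√323/38)*(5*(-1)) = (11 + 3*I*√323/38)*(-5) = -55 - 15*I*√323/38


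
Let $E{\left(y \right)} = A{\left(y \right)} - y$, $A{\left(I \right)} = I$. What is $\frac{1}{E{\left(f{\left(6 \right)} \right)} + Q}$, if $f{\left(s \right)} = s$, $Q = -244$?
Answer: $- \frac{1}{244} \approx -0.0040984$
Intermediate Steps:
$E{\left(y \right)} = 0$ ($E{\left(y \right)} = y - y = 0$)
$\frac{1}{E{\left(f{\left(6 \right)} \right)} + Q} = \frac{1}{0 - 244} = \frac{1}{-244} = - \frac{1}{244}$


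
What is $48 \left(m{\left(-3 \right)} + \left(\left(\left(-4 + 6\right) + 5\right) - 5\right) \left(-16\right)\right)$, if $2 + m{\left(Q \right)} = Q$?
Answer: $-1776$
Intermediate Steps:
$m{\left(Q \right)} = -2 + Q$
$48 \left(m{\left(-3 \right)} + \left(\left(\left(-4 + 6\right) + 5\right) - 5\right) \left(-16\right)\right) = 48 \left(\left(-2 - 3\right) + \left(\left(\left(-4 + 6\right) + 5\right) - 5\right) \left(-16\right)\right) = 48 \left(-5 + \left(\left(2 + 5\right) - 5\right) \left(-16\right)\right) = 48 \left(-5 + \left(7 - 5\right) \left(-16\right)\right) = 48 \left(-5 + 2 \left(-16\right)\right) = 48 \left(-5 - 32\right) = 48 \left(-37\right) = -1776$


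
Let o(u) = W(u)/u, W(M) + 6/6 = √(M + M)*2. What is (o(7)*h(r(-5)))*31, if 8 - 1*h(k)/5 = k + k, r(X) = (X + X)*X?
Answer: 14260/7 - 28520*√14/7 ≈ -13207.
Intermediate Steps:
W(M) = -1 + 2*√2*√M (W(M) = -1 + √(M + M)*2 = -1 + √(2*M)*2 = -1 + (√2*√M)*2 = -1 + 2*√2*√M)
r(X) = 2*X² (r(X) = (2*X)*X = 2*X²)
h(k) = 40 - 10*k (h(k) = 40 - 5*(k + k) = 40 - 10*k)
o(u) = (-1 + 2*√2*√u)/u
(o(7)*h(r(-5)))*31 = (((-1 + 2*√2*√7)/7)*(40 - 20*(-5)²))*31 = (((-1 + 2*√14)/7)*(40 - 20*25))*31 = ((-⅐ + 2*√14/7)*(40 - 10*50))*31 = ((-⅐ + 2*√14/7)*(40 - 500))*31 = ((-⅐ + 2*√14/7)*(-460))*31 = (460/7 - 920*√14/7)*31 = 14260/7 - 28520*√14/7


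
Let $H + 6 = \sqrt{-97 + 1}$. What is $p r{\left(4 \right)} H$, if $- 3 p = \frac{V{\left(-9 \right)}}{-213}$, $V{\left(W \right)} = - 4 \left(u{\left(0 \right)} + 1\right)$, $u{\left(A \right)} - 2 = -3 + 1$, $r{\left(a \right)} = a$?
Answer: $\frac{32}{213} - \frac{64 i \sqrt{6}}{639} \approx 0.15023 - 0.24533 i$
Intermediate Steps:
$u{\left(A \right)} = 0$ ($u{\left(A \right)} = 2 + \left(-3 + 1\right) = 2 - 2 = 0$)
$V{\left(W \right)} = -4$ ($V{\left(W \right)} = - 4 \left(0 + 1\right) = \left(-4\right) 1 = -4$)
$p = - \frac{4}{639}$ ($p = - \frac{\left(-4\right) \frac{1}{-213}}{3} = - \frac{\left(-4\right) \left(- \frac{1}{213}\right)}{3} = \left(- \frac{1}{3}\right) \frac{4}{213} = - \frac{4}{639} \approx -0.0062598$)
$H = -6 + 4 i \sqrt{6}$ ($H = -6 + \sqrt{-97 + 1} = -6 + \sqrt{-96} = -6 + 4 i \sqrt{6} \approx -6.0 + 9.798 i$)
$p r{\left(4 \right)} H = \left(- \frac{4}{639}\right) 4 \left(-6 + 4 i \sqrt{6}\right) = - \frac{16 \left(-6 + 4 i \sqrt{6}\right)}{639} = \frac{32}{213} - \frac{64 i \sqrt{6}}{639}$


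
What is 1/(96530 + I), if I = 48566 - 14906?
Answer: 1/130190 ≈ 7.6811e-6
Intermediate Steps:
I = 33660
1/(96530 + I) = 1/(96530 + 33660) = 1/130190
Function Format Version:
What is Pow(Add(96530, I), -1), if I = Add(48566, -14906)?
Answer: Rational(1, 130190) ≈ 7.6811e-6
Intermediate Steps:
I = 33660
Pow(Add(96530, I), -1) = Pow(Add(96530, 33660), -1) = Pow(130190, -1) = Rational(1, 130190)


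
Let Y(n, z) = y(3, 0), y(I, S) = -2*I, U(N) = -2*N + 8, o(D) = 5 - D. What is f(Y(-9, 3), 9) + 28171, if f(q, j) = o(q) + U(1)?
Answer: 28188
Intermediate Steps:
U(N) = 8 - 2*N
Y(n, z) = -6 (Y(n, z) = -2*3 = -6)
f(q, j) = 11 - q (f(q, j) = (5 - q) + (8 - 2*1) = (5 - q) + (8 - 2) = (5 - q) + 6 = 11 - q)
f(Y(-9, 3), 9) + 28171 = (11 - 1*(-6)) + 28171 = (11 + 6) + 28171 = 17 + 28171 = 28188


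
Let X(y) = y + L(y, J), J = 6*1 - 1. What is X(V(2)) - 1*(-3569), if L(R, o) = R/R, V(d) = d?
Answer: 3572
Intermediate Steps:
J = 5 (J = 6 - 1 = 5)
L(R, o) = 1
X(y) = 1 + y (X(y) = y + 1 = 1 + y)
X(V(2)) - 1*(-3569) = (1 + 2) - 1*(-3569) = 3 + 3569 = 3572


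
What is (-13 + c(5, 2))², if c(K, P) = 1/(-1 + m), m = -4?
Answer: 4356/25 ≈ 174.24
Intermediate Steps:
c(K, P) = -⅕ (c(K, P) = 1/(-1 - 4) = 1/(-5) = -⅕)
(-13 + c(5, 2))² = (-13 - ⅕)² = (-66/5)² = 4356/25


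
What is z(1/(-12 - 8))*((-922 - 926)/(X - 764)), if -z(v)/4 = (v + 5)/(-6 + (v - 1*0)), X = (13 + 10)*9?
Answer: 6048/557 ≈ 10.858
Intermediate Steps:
X = 207 (X = 23*9 = 207)
z(v) = -4*(5 + v)/(-6 + v) (z(v) = -4*(v + 5)/(-6 + (v - 1*0)) = -4*(5 + v)/(-6 + (v + 0)) = -4*(5 + v)/(-6 + v))
z(1/(-12 - 8))*((-922 - 926)/(X - 764)) = (4*(-5 - 1/(-12 - 8))/(-6 + 1/(-12 - 8)))*((-922 - 926)/(207 - 764)) = (4*(-5 - 1/(-20))/(-6 + 1/(-20)))*(-1848/(-557)) = (4*(-5 - 1*(-1/20))/(-6 - 1/20))*(-1848*(-1/557)) = (4*(-5 + 1/20)/(-121/20))*(1848/557) = (4*(-20/121)*(-99/20))*(1848/557) = (36/11)*(1848/557) = 6048/557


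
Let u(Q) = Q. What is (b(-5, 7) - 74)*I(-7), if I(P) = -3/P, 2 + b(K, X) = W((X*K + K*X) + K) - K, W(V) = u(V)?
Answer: -438/7 ≈ -62.571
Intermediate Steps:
W(V) = V
b(K, X) = -2 + 2*K*X (b(K, X) = -2 + (((X*K + K*X) + K) - K) = -2 + (((K*X + K*X) + K) - K) = -2 + ((2*K*X + K) - K) = -2 + ((K + 2*K*X) - K) = -2 + 2*K*X)
(b(-5, 7) - 74)*I(-7) = ((-2 + 2*(-5)*7) - 74)*(-3/(-7)) = ((-2 - 70) - 74)*(-3*(-⅐)) = (-72 - 74)*(3/7) = -146*3/7 = -438/7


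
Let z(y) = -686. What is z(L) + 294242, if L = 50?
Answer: 293556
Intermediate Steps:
z(L) + 294242 = -686 + 294242 = 293556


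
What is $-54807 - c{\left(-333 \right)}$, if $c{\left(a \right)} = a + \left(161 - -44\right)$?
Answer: $-54679$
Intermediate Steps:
$c{\left(a \right)} = 205 + a$ ($c{\left(a \right)} = a + \left(161 + 44\right) = a + 205 = 205 + a$)
$-54807 - c{\left(-333 \right)} = -54807 - \left(205 - 333\right) = -54807 - -128 = -54807 + 128 = -54679$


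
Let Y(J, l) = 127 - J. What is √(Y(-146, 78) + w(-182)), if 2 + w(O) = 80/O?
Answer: √2240511/91 ≈ 16.449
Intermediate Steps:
w(O) = -2 + 80/O
√(Y(-146, 78) + w(-182)) = √((127 - 1*(-146)) + (-2 + 80/(-182))) = √((127 + 146) + (-2 + 80*(-1/182))) = √(273 + (-2 - 40/91)) = √(273 - 222/91) = √(24621/91) = √2240511/91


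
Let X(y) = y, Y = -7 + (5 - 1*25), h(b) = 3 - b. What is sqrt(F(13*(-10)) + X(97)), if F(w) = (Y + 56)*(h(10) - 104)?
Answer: I*sqrt(3122) ≈ 55.875*I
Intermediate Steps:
Y = -27 (Y = -7 + (5 - 25) = -7 - 20 = -27)
F(w) = -3219 (F(w) = (-27 + 56)*((3 - 1*10) - 104) = 29*((3 - 10) - 104) = 29*(-7 - 104) = 29*(-111) = -3219)
sqrt(F(13*(-10)) + X(97)) = sqrt(-3219 + 97) = sqrt(-3122) = I*sqrt(3122)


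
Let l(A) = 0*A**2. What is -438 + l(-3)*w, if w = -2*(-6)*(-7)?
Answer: -438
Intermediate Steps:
w = -84 (w = 12*(-7) = -84)
l(A) = 0
-438 + l(-3)*w = -438 + 0*(-84) = -438 + 0 = -438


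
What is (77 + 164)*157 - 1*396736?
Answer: -358899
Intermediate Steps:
(77 + 164)*157 - 1*396736 = 241*157 - 396736 = 37837 - 396736 = -358899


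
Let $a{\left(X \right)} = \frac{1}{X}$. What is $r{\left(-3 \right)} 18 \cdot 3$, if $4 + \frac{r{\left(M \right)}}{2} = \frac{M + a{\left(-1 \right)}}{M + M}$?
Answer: $-360$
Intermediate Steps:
$r{\left(M \right)} = -8 + \frac{-1 + M}{M}$ ($r{\left(M \right)} = -8 + 2 \frac{M + \frac{1}{-1}}{M + M} = -8 + 2 \frac{M - 1}{2 M} = -8 + 2 \left(-1 + M\right) \frac{1}{2 M} = -8 + 2 \frac{-1 + M}{2 M} = -8 + \frac{-1 + M}{M}$)
$r{\left(-3 \right)} 18 \cdot 3 = \left(-7 - \frac{1}{-3}\right) 18 \cdot 3 = \left(-7 - - \frac{1}{3}\right) 54 = \left(-7 + \frac{1}{3}\right) 54 = \left(- \frac{20}{3}\right) 54 = -360$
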